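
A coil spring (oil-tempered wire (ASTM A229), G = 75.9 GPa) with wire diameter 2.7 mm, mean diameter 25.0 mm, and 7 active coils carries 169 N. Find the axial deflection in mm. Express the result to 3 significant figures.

k = Gd⁴/(8D³N_a) = (75.9×10³)(2.7⁴)/(8·25.0³·7) = 4.6099 N/mm
δ = F/k = 169 / 4.6099 = 36.66 mm

36.7 mm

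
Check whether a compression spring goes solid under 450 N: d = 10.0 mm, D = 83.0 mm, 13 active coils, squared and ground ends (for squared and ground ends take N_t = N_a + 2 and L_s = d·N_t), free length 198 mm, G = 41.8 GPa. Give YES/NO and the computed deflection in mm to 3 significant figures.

k = Gd⁴/(8D³N_a) = (41.8×10³)(10.0⁴)/(8·83.0³·13) = 7.0292 N/mm
N_t = 15; L_s = 10.0·15 = 150 mm; δ_solid = L₀ − L_s = 198 − 150 = 48 mm
δ = F/k = 450/7.0292 = 64.018 mm
δ ≥ δ_solid → spring goes solid

YES, δ = 64.0 mm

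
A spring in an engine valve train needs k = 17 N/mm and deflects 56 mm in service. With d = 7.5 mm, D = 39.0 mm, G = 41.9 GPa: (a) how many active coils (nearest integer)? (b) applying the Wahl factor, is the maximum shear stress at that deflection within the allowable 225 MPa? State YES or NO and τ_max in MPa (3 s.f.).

N_a = Gd⁴/(8D³k) = (41.9×10³)(7.5⁴)/(8·39.0³·17) = 16.43 → N_a = 16
Actual rate k = Gd⁴/(8D³·16) = 17.46 N/mm
Working load F = kδ = 17.46·56 = 977.78 N
C = 39.0/7.5 = 5.2000; K_W = (4C−1)/(4C−4)+0.615/C = 1.2968
τ_max = K_W·8FD/(πd³) = 1.2968·230.18 = 298.5 MPa
τ_max > 225 MPa → exceeds allowable

(a) 16 coils; (b) NO, τ_max = 299 MPa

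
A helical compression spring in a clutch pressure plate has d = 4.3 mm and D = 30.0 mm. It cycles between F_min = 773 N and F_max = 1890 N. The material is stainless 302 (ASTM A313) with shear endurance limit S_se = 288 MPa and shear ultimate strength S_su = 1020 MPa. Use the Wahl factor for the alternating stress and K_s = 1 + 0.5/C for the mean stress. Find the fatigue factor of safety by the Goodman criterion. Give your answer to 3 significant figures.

C = D/d = 30.0/4.3 = 6.9767; K_W = (4C−1)/(4C−4)+0.615/C = 1.2136; K_s = 1+0.5/C = 1.0717
F_a = (F_max−F_min)/2 = 558.5 N; F_m = (F_max+F_min)/2 = 1331.5 N
τ_a = K_W·8F_aD/(πd³) = 1.2136 × 536.64 = 651.28 MPa
τ_m = K_s·8F_mD/(πd³) = 1.0717 × 1279.4 = 1371.1 MPa
Goodman: 1/n_f = τ_a/S_se + τ_m/S_su = 651.28/288 + 1371.1/1020 = 2.26139 + 1.34418 = 3.6056
n_f = 1/3.6056 = 0.2773

0.277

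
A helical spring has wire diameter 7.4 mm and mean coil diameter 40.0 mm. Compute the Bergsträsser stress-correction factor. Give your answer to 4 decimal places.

C = D/d = 40.0/7.4 = 5.4054
K_B = (4C+2)/(4C−3) = 23.622/18.622 = 1.2685

1.2685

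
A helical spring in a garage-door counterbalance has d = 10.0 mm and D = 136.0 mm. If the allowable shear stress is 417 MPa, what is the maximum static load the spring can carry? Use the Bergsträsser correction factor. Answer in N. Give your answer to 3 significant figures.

1100 N

C = D/d = 136.0/10.0 = 13.6000
K_B = (4C+2)/(4C−3) = 56.400/51.400 = 1.0973
τ_max = K·8FD/(πd³) → F_max = τ_allow·πd³/(8DK)
F_max = 417·π·10.0³/(8·136.0·1.0973) = 1.31e+06/1193.8 = 1097.3 N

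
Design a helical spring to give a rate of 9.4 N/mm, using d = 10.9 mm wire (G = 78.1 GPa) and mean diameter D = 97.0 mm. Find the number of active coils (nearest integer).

N_a = Gd⁴/(8D³k) = (78.1×10³ × 10.9⁴)/(8 × 97.0³ × 9.4)
    = 1.10245e+09 / 6.8633e+07 = 16.06 → 16 coils

16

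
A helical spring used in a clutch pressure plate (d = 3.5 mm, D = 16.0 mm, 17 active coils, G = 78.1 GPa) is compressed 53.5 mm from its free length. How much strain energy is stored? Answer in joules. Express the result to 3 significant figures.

30.1 J

k = Gd⁴/(8D³N_a) = (78.1×10³)(3.5⁴)/(8·16.0³·17) = 21.039 N/mm
U = ½kδ² = 0.5 × 21.039 × 53.5² = 30109 N·mm = 30.109 J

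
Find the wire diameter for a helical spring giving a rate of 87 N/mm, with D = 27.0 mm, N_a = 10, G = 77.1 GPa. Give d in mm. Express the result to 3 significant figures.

6.49 mm

d = (8D³N_a·k / G)^(1/4) = (8·27.0³·10·87 / (77.1×10³))^0.25
  = (1776.8)^0.25 = 6.4925 mm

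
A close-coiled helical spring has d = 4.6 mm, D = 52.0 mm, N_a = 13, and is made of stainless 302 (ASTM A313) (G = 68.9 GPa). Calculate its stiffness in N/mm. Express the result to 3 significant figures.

2.11 N/mm

k = Gd⁴/(8D³N_a) = (68.9×10³ × 4.6⁴) / (8 × 52.0³ × 13)
  = 3.08497e+07 / 1.46232e+07 = 2.1096 N/mm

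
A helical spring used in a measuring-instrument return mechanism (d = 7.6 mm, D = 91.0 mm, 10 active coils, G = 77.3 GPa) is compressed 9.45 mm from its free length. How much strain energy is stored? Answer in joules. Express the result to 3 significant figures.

0.191 J

k = Gd⁴/(8D³N_a) = (77.3×10³)(7.6⁴)/(8·91.0³·10) = 4.2778 N/mm
U = ½kδ² = 0.5 × 4.2778 × 9.45² = 191.01 N·mm = 0.19101 J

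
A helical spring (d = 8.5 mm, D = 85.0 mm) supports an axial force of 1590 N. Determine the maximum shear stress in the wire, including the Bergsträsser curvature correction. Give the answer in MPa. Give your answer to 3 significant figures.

636 MPa

Spring index C = D/d = 85.0/8.5 = 10.0000
K_B = (4C+2)/(4C−3) = 42.000/37.000 = 1.1351
τ₀ = 8FD/(πd³) = 8·1590·85.0/(π·8.5³) = 1.0812e+06/1929.3 = 560.4 MPa
τ_max = K·τ₀ = 1.1351 × 560.4 = 636.13 MPa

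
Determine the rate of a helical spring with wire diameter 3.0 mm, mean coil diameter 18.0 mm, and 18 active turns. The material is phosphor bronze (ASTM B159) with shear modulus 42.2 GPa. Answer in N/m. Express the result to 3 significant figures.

k = Gd⁴/(8D³N_a) = (42.2×10³ × 3.0⁴) / (8 × 18.0³ × 18)
  = 3.4182e+06 / 839808 = 4.0702 N/mm = 4070.2 N/m

4070 N/m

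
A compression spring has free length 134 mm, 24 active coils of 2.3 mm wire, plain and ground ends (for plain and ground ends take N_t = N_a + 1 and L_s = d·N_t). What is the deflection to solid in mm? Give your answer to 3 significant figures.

N_t = 25; L_s = 2.3·25 = 57.5 mm
δ_solid = L₀ − L_s = 134 − 57.5 = 76.5 mm

76.5 mm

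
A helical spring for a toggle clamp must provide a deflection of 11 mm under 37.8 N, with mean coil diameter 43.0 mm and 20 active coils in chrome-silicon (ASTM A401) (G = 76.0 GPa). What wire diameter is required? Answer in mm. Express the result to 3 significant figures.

4.90 mm

Required rate k = F/δ = 37.8/11 = 3.4364 N/mm
d = (8D³N_a·k / G)^(1/4) = (8·43.0³·20·3.4364 / (76.0×10³))^0.25
  = (575.19)^0.25 = 4.8973 mm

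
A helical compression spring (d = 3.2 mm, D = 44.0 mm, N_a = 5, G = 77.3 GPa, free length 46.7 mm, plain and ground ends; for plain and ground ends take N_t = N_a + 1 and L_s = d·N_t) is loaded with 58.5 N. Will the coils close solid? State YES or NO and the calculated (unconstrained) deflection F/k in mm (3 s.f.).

NO, δ = 24.6 mm

k = Gd⁴/(8D³N_a) = (77.3×10³)(3.2⁴)/(8·44.0³·5) = 2.3788 N/mm
N_t = 6; L_s = 3.2·6 = 19.2 mm; δ_solid = L₀ − L_s = 46.7 − 19.2 = 27.5 mm
δ = F/k = 58.5/2.3788 = 24.592 mm
δ < δ_solid → spring does not go solid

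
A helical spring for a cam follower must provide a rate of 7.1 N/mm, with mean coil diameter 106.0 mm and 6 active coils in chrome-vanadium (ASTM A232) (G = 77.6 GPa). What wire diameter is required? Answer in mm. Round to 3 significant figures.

8.50 mm

d = (8D³N_a·k / G)^(1/4) = (8·106.0³·6·7.1 / (77.6×10³))^0.25
  = (5230.6)^0.25 = 8.5043 mm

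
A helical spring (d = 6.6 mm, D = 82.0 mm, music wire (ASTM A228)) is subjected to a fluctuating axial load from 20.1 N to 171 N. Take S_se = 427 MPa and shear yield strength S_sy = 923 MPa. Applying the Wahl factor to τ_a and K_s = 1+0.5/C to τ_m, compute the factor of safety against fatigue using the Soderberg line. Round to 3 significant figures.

4.52

C = D/d = 82.0/6.6 = 12.4242; K_W = (4C−1)/(4C−4)+0.615/C = 1.1151; K_s = 1+0.5/C = 1.0402
F_a = (F_max−F_min)/2 = 75.45 N; F_m = (F_max+F_min)/2 = 95.55 N
τ_a = K_W·8F_aD/(πd³) = 1.1151 × 54.8 = 61.11 MPa
τ_m = K_s·8F_mD/(πd³) = 1.0402 × 69.399 = 72.192 MPa
Soderberg: 1/n_f = τ_a/S_se + τ_m/S_sy = 61.11/427 + 72.192/923 = 0.14312 + 0.07821 = 0.22133
n_f = 1/0.22133 = 4.518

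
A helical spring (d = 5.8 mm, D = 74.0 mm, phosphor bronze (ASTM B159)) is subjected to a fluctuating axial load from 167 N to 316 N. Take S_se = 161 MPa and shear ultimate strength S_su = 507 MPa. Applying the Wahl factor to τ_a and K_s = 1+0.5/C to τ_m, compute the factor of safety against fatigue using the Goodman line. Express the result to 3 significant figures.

C = D/d = 74.0/5.8 = 12.7586; K_W = (4C−1)/(4C−4)+0.615/C = 1.1120; K_s = 1+0.5/C = 1.0392
F_a = (F_max−F_min)/2 = 74.5 N; F_m = (F_max+F_min)/2 = 241.5 N
τ_a = K_W·8F_aD/(πd³) = 1.1120 × 71.952 = 80.01 MPa
τ_m = K_s·8F_mD/(πd³) = 1.0392 × 233.24 = 242.38 MPa
Goodman: 1/n_f = τ_a/S_se + τ_m/S_su = 80.01/161 + 242.38/507 = 0.49696 + 0.47807 = 0.97503
n_f = 1/0.97503 = 1.026

1.03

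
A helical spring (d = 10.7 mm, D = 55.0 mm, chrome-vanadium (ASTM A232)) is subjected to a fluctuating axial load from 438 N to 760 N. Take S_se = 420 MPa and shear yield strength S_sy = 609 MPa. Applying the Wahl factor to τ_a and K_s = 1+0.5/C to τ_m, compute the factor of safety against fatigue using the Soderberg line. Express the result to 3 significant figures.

5.54

C = D/d = 55.0/10.7 = 5.1402; K_W = (4C−1)/(4C−4)+0.615/C = 1.3008; K_s = 1+0.5/C = 1.0973
F_a = (F_max−F_min)/2 = 161 N; F_m = (F_max+F_min)/2 = 599 N
τ_a = K_W·8F_aD/(πd³) = 1.3008 × 18.407 = 23.943 MPa
τ_m = K_s·8F_mD/(πd³) = 1.0973 × 68.482 = 75.144 MPa
Soderberg: 1/n_f = τ_a/S_se + τ_m/S_sy = 23.943/420 + 75.144/609 = 0.05701 + 0.12339 = 0.1804
n_f = 1/0.1804 = 5.543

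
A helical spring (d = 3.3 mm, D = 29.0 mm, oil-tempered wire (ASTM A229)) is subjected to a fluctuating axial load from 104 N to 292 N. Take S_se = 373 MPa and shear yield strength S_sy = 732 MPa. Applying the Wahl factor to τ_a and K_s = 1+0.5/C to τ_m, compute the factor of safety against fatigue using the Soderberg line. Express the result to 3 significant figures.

0.839

C = D/d = 29.0/3.3 = 8.7879; K_W = (4C−1)/(4C−4)+0.615/C = 1.1663; K_s = 1+0.5/C = 1.0569
F_a = (F_max−F_min)/2 = 94 N; F_m = (F_max+F_min)/2 = 198 N
τ_a = K_W·8F_aD/(πd³) = 1.1663 × 193.16 = 225.28 MPa
τ_m = K_s·8F_mD/(πd³) = 1.0569 × 406.88 = 430.03 MPa
Soderberg: 1/n_f = τ_a/S_se + τ_m/S_sy = 225.28/373 + 430.03/732 = 0.60398 + 0.58747 = 1.1914
n_f = 1/1.1914 = 0.8393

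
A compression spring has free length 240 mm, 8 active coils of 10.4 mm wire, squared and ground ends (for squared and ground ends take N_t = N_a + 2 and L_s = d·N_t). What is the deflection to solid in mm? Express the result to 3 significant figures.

136 mm

N_t = 10; L_s = 10.4·10 = 104 mm
δ_solid = L₀ − L_s = 240 − 104 = 136 mm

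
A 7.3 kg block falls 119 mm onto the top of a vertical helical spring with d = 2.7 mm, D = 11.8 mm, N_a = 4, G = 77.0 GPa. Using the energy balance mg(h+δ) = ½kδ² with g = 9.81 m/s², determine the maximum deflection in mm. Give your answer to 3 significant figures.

15.7 mm

k = Gd⁴/(8D³N_a) = (77.0×10³)(2.7⁴)/(8·11.8³·4) = 77.83 N/mm
W = mg = 7.3 × 9.81 = 71.613 N
½kδ² − Wδ − Wh = 0 → δ = (W + √(W² + 2kWh))/k
δ = (71.613 + √(5128.4 + 1.32653e+06))/77.83 = (71.613 + 1154)/77.83 = 15.747 mm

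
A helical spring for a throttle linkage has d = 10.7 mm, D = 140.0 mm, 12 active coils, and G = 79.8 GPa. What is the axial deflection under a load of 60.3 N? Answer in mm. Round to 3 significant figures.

15.2 mm

k = Gd⁴/(8D³N_a) = (79.8×10³)(10.7⁴)/(8·140.0³·12) = 3.9708 N/mm
δ = F/k = 60.3 / 3.9708 = 15.186 mm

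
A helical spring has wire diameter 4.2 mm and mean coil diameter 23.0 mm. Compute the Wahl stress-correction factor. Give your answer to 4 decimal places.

C = D/d = 23.0/4.2 = 5.4762
K_W = (4C−1)/(4C−4) + 0.615/C = 20.905/17.905 + 0.1123 = 1.2799

1.2799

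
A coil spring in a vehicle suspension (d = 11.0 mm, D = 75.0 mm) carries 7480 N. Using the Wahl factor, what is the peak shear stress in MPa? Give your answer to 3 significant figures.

Spring index C = D/d = 75.0/11.0 = 6.8182
K_W = (4C−1)/(4C−4) + 0.615/C = 26.273/23.273 + 0.0902 = 1.2191
τ₀ = 8FD/(πd³) = 8·7480·75.0/(π·11.0³) = 4.488e+06/4181.5 = 1073.3 MPa
τ_max = K·τ₀ = 1.2191 × 1073.3 = 1308.5 MPa

1310 MPa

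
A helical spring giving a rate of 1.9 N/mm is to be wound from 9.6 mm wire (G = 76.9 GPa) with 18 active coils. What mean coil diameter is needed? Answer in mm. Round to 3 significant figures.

D = (Gd⁴/(8N_a·k))^(1/3) = (76.9×10³·9.6⁴/(8·18·1.9))^(1/3)
  = (2.38724e+06)^(1/3) = 133.6488 mm

134 mm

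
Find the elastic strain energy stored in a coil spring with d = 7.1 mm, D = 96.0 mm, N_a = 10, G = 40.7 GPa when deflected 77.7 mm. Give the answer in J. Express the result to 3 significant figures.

4.41 J

k = Gd⁴/(8D³N_a) = (40.7×10³)(7.1⁴)/(8·96.0³·10) = 1.4612 N/mm
U = ½kδ² = 0.5 × 1.4612 × 77.7² = 4411 N·mm = 4.411 J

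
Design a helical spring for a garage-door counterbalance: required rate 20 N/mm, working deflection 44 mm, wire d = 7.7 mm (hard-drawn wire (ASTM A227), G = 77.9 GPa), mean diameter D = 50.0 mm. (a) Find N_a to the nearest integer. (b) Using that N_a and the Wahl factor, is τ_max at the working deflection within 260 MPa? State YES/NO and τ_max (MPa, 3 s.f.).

N_a = Gd⁴/(8D³k) = (77.9×10³)(7.7⁴)/(8·50.0³·20) = 13.69 → N_a = 14
Actual rate k = Gd⁴/(8D³·14) = 19.56 N/mm
Working load F = kδ = 19.56·44 = 860.65 N
C = 50.0/7.7 = 6.4935; K_W = (4C−1)/(4C−4)+0.615/C = 1.2312
τ_max = K_W·8FD/(πd³) = 1.2312·240.03 = 295.53 MPa
τ_max > 260 MPa → exceeds allowable

(a) 14 coils; (b) NO, τ_max = 296 MPa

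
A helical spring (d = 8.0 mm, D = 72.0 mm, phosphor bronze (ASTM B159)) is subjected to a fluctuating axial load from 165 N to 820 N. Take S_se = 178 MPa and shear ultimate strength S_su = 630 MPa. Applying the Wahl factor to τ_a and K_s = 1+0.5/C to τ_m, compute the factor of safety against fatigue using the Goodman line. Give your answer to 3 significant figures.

0.942

C = D/d = 72.0/8.0 = 9.0000; K_W = (4C−1)/(4C−4)+0.615/C = 1.1621; K_s = 1+0.5/C = 1.0556
F_a = (F_max−F_min)/2 = 327.5 N; F_m = (F_max+F_min)/2 = 492.5 N
τ_a = K_W·8F_aD/(πd³) = 1.1621 × 117.28 = 136.29 MPa
τ_m = K_s·8F_mD/(πd³) = 1.0556 × 176.36 = 186.16 MPa
Goodman: 1/n_f = τ_a/S_se + τ_m/S_su = 136.29/178 + 186.16/630 = 0.76565 + 0.29549 = 1.0611
n_f = 1/1.0611 = 0.9424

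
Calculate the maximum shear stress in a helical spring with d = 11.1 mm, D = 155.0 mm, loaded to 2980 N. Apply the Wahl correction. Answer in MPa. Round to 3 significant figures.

Spring index C = D/d = 155.0/11.1 = 13.9640
K_W = (4C−1)/(4C−4) + 0.615/C = 54.856/51.856 + 0.0440 = 1.1019
τ₀ = 8FD/(πd³) = 8·2980·155.0/(π·11.1³) = 3.6952e+06/4296.5 = 860.04 MPa
τ_max = K·τ₀ = 1.1019 × 860.04 = 947.67 MPa

948 MPa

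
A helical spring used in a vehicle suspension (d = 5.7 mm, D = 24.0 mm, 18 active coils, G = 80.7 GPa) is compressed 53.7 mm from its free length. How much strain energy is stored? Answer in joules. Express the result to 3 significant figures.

k = Gd⁴/(8D³N_a) = (80.7×10³)(5.7⁴)/(8·24.0³·18) = 42.793 N/mm
U = ½kδ² = 0.5 × 42.793 × 53.7² = 61701 N·mm = 61.701 J

61.7 J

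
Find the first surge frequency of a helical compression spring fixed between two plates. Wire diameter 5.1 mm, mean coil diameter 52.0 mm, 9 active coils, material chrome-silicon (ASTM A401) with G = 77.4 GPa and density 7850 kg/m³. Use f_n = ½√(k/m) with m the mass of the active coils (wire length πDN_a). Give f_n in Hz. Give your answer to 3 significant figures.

74.1 Hz

k = Gd⁴/(8D³N_a) = (77.4×10³)(5.1⁴)/(8·52.0³·9) = 5.1722 N/mm = 5172.2 N/m
Wire length L = πDN_a = π·52.0·9 = 1470.3 mm
m = ρ·(πd²/4)·L = 7850 × 20.428×10⁻⁶ m² × 1.4703 m = 0.23577 kg
f_n = ½√(k/m) = 0.5·√(5172.2/0.23577) = 0.5·√(21937) = 74.056 Hz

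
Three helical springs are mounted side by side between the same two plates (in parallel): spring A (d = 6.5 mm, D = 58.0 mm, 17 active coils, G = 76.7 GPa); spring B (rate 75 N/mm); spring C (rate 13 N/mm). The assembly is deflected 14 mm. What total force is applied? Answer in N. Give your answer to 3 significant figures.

k_A = Gd⁴/(8D³N_a) = (76.7×10³)(6.5⁴)/(8·58.0³·17) = 5.1597 N/mm
Parallel: k_eq = 5.1597 + 75 + 13 = 93.16 N/mm
F = k_eq·δ = 93.16·14 = 1304.2 N

1300 N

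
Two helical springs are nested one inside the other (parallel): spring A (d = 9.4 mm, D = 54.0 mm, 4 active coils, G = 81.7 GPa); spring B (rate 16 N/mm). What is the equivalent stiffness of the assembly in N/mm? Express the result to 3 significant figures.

143 N/mm

k_A = Gd⁴/(8D³N_a) = (81.7×10³)(9.4⁴)/(8·54.0³·4) = 126.59 N/mm
Parallel: k_eq = 126.59 + 16 = 142.59 N/mm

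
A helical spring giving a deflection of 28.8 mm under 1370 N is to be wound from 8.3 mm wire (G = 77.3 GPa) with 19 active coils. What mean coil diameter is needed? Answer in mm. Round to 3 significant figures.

Required rate k = F/δ = 1370/28.8 = 47.569 N/mm
D = (Gd⁴/(8N_a·k))^(1/3) = (77.3×10³·8.3⁴/(8·19·47.569))^(1/3)
  = (50736.5)^(1/3) = 37.0203 mm

37.0 mm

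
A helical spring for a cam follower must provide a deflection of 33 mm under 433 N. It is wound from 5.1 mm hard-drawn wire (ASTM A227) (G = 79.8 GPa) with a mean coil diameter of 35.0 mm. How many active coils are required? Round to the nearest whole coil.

12

Required rate k = F/δ = 433/33 = 13.121 N/mm
N_a = Gd⁴/(8D³k) = (79.8×10³ × 5.1⁴)/(8 × 35.0³ × 13.121)
    = 5.39863e+07 / 4.50058e+06 = 12 → 12 coils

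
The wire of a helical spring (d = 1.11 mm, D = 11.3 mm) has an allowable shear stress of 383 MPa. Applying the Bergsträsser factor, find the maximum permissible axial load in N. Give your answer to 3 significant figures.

16.1 N

C = D/d = 11.3/1.11 = 10.1802
K_B = (4C+2)/(4C−3) = 42.721/37.721 = 1.1326
τ_max = K·8FD/(πd³) → F_max = τ_allow·πd³/(8DK)
F_max = 383·π·1.11³/(8·11.3·1.1326) = 1645.6/102.38 = 16.073 N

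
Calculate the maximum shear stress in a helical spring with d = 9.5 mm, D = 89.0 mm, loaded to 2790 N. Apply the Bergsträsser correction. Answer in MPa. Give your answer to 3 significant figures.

Spring index C = D/d = 89.0/9.5 = 9.3684
K_B = (4C+2)/(4C−3) = 39.474/34.474 = 1.1450
τ₀ = 8FD/(πd³) = 8·2790·89.0/(π·9.5³) = 1.98648e+06/2693.5 = 737.5 MPa
τ_max = K·τ₀ = 1.1450 × 737.5 = 844.47 MPa

844 MPa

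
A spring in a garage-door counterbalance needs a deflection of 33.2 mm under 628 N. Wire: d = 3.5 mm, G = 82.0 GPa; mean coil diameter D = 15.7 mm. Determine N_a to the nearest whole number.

Required rate k = F/δ = 628/33.2 = 18.916 N/mm
N_a = Gd⁴/(8D³k) = (82.0×10³ × 3.5⁴)/(8 × 15.7³ × 18.916)
    = 1.23051e+07 / 585613 = 21.01 → 21 coils

21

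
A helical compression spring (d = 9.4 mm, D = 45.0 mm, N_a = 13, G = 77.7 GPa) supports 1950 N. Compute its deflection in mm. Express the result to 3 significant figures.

k = Gd⁴/(8D³N_a) = (77.7×10³)(9.4⁴)/(8·45.0³·13) = 64.012 N/mm
δ = F/k = 1950 / 64.012 = 30.463 mm

30.5 mm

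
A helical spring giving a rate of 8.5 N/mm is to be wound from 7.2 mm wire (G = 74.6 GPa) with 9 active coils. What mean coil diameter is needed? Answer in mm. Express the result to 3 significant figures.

D = (Gd⁴/(8N_a·k))^(1/3) = (74.6×10³·7.2⁴/(8·9·8.5))^(1/3)
  = (327580)^(1/3) = 68.9349 mm

68.9 mm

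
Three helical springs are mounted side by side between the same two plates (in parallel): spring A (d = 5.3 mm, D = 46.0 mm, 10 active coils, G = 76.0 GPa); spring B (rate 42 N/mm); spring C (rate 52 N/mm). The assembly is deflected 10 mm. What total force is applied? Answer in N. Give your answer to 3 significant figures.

k_A = Gd⁴/(8D³N_a) = (76.0×10³)(5.3⁴)/(8·46.0³·10) = 7.7011 N/mm
Parallel: k_eq = 7.7011 + 42 + 52 = 101.7 N/mm
F = k_eq·δ = 101.7·10 = 1017 N

1020 N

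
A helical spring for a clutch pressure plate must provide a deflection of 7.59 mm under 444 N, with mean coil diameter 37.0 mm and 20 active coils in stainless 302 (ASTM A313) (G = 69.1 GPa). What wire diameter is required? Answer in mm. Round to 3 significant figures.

9.10 mm

Required rate k = F/δ = 444/7.59 = 58.498 N/mm
d = (8D³N_a·k / G)^(1/4) = (8·37.0³·20·58.498 / (69.1×10³))^0.25
  = (6861)^0.25 = 9.1012 mm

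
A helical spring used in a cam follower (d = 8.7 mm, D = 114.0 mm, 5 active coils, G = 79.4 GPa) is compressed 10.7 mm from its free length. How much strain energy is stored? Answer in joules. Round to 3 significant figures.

k = Gd⁴/(8D³N_a) = (79.4×10³)(8.7⁴)/(8·114.0³·5) = 7.6758 N/mm
U = ½kδ² = 0.5 × 7.6758 × 10.7² = 439.4 N·mm = 0.4394 J

0.439 J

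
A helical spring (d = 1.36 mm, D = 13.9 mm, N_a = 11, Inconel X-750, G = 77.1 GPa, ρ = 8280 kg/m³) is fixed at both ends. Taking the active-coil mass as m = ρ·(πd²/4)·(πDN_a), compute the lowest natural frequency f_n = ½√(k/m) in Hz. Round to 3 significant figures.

220 Hz

k = Gd⁴/(8D³N_a) = (77.1×10³)(1.36⁴)/(8·13.9³·11) = 1.116 N/mm = 1116 N/m
Wire length L = πDN_a = π·13.9·11 = 480.35 mm
m = ρ·(πd²/4)·L = 8280 × 1.4527×10⁻⁶ m² × 0.48035 m = 0.0057777 kg
f_n = ½√(k/m) = 0.5·√(1116/0.0057777) = 0.5·√(1.9316e+05) = 219.75 Hz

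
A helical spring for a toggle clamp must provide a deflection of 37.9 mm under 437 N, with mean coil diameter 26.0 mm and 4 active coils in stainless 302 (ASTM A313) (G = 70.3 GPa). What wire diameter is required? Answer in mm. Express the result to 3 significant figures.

3.10 mm

Required rate k = F/δ = 437/37.9 = 11.53 N/mm
d = (8D³N_a·k / G)^(1/4) = (8·26.0³·4·11.53 / (70.3×10³))^0.25
  = (92.248)^0.25 = 3.0991 mm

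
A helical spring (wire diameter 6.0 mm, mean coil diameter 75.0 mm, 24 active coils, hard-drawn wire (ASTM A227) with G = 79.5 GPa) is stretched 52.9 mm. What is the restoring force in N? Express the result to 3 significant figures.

67.3 N

k = Gd⁴/(8D³N_a) = (79.5×10³)(6.0⁴)/(8·75.0³·24) = 1.272 N/mm
F = k·δ = 1.272 × 52.9 = 67.289 N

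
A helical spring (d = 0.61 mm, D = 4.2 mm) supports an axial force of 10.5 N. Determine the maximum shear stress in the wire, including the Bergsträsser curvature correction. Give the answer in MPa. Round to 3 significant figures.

Spring index C = D/d = 4.2/0.61 = 6.8852
K_B = (4C+2)/(4C−3) = 29.541/24.541 = 1.2037
τ₀ = 8FD/(πd³) = 8·10.5·4.2/(π·0.61³) = 352.8/0.71308 = 494.75 MPa
τ_max = K·τ₀ = 1.2037 × 494.75 = 595.56 MPa

596 MPa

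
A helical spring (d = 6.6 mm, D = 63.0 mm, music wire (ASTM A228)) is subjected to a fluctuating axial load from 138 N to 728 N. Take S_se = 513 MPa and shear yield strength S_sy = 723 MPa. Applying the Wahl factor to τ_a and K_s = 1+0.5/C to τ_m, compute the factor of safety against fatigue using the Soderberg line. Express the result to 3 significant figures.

C = D/d = 63.0/6.6 = 9.5455; K_W = (4C−1)/(4C−4)+0.615/C = 1.1522; K_s = 1+0.5/C = 1.0524
F_a = (F_max−F_min)/2 = 295 N; F_m = (F_max+F_min)/2 = 433 N
τ_a = K_W·8F_aD/(πd³) = 1.1522 × 164.62 = 189.67 MPa
τ_m = K_s·8F_mD/(πd³) = 1.0524 × 241.62 = 254.28 MPa
Soderberg: 1/n_f = τ_a/S_se + τ_m/S_sy = 189.67/513 + 254.28/723 = 0.36973 + 0.35170 = 0.72142
n_f = 1/0.72142 = 1.386

1.39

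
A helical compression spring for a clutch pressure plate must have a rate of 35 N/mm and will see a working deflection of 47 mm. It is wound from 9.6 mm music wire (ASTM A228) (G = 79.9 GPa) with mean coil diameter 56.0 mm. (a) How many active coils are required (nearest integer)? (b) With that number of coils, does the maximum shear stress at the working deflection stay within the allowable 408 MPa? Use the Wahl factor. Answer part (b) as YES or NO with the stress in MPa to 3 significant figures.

N_a = Gd⁴/(8D³k) = (79.9×10³)(9.6⁴)/(8·56.0³·35) = 13.8 → N_a = 14
Actual rate k = Gd⁴/(8D³·14) = 34.502 N/mm
Working load F = kδ = 34.502·47 = 1621.6 N
C = 56.0/9.6 = 5.8333; K_W = (4C−1)/(4C−4)+0.615/C = 1.2606
τ_max = K_W·8FD/(πd³) = 1.2606·261.37 = 329.49 MPa
τ_max ≤ 408 MPa → acceptable

(a) 14 coils; (b) YES, τ_max = 329 MPa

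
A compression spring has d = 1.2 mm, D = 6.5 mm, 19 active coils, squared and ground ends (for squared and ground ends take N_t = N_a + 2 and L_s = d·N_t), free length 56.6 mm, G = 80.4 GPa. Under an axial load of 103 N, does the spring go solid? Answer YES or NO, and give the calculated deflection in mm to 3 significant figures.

k = Gd⁴/(8D³N_a) = (80.4×10³)(1.2⁴)/(8·6.5³·19) = 3.9939 N/mm
N_t = 21; L_s = 1.2·21 = 25.2 mm; δ_solid = L₀ − L_s = 56.6 − 25.2 = 31.4 mm
δ = F/k = 103/3.9939 = 25.789 mm
δ < δ_solid → spring does not go solid

NO, δ = 25.8 mm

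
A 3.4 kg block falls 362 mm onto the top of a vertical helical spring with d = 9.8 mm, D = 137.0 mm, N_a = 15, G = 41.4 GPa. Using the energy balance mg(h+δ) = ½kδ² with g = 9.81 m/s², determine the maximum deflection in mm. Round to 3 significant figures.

k = Gd⁴/(8D³N_a) = (41.4×10³)(9.8⁴)/(8·137.0³·15) = 1.2375 N/mm
W = mg = 3.4 × 9.81 = 33.354 N
½kδ² − Wδ − Wh = 0 → δ = (W + √(W² + 2kWh))/k
δ = (33.354 + √(1112.5 + 29884.7))/1.2375 = (33.354 + 176.06)/1.2375 = 169.22 mm

169 mm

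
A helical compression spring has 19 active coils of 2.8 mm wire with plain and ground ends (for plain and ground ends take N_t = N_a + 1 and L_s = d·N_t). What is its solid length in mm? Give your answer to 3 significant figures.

plain and ground ends: N_t = N_a + 1 = 19 + 1 = 20
L_s = d·N_t = 2.8 × 20 = 56 mm

56.0 mm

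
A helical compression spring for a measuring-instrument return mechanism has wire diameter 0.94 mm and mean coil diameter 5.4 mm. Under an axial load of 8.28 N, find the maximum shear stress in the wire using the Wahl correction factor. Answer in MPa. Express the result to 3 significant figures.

Spring index C = D/d = 5.4/0.94 = 5.7447
K_W = (4C−1)/(4C−4) + 0.615/C = 21.979/18.979 + 0.1071 = 1.2651
τ₀ = 8FD/(πd³) = 8·8.28·5.4/(π·0.94³) = 357.696/2.6094 = 137.08 MPa
τ_max = K·τ₀ = 1.2651 × 137.08 = 173.43 MPa

173 MPa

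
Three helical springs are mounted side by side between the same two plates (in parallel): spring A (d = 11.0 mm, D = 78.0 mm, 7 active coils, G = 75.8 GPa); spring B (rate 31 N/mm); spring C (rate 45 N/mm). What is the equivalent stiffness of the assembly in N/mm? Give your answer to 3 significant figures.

k_A = Gd⁴/(8D³N_a) = (75.8×10³)(11.0⁴)/(8·78.0³·7) = 41.761 N/mm
Parallel: k_eq = 41.761 + 31 + 45 = 117.76 N/mm

118 N/mm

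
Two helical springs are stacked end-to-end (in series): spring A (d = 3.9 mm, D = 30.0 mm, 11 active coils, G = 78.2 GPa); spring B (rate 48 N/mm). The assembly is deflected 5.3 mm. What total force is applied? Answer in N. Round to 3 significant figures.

34.8 N

k_A = Gd⁴/(8D³N_a) = (78.2×10³)(3.9⁴)/(8·30.0³·11) = 7.6141 N/mm
Series: 1/k_eq = 1/7.6141 + 1/48 = 0.15217; k_eq = 6.5717 N/mm
F = k_eq·δ = 6.5717·5.3 = 34.83 N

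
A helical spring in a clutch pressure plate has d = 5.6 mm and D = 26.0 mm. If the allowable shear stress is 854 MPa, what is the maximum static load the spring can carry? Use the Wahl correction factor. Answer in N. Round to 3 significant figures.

C = D/d = 26.0/5.6 = 4.6429
K_W = (4C−1)/(4C−4) + 0.615/C = 17.571/14.571 + 0.1325 = 1.3383
τ_max = K·8FD/(πd³) → F_max = τ_allow·πd³/(8DK)
F_max = 854·π·5.6³/(8·26.0·1.3383) = 4.7116e+05/278.38 = 1692.5 N

1690 N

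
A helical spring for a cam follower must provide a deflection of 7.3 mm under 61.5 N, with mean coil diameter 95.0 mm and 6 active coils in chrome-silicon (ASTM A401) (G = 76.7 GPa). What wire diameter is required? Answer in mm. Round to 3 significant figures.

8.20 mm

Required rate k = F/δ = 61.5/7.3 = 8.4247 N/mm
d = (8D³N_a·k / G)^(1/4) = (8·95.0³·6·8.4247 / (76.7×10³))^0.25
  = (4520.3)^0.25 = 8.1996 mm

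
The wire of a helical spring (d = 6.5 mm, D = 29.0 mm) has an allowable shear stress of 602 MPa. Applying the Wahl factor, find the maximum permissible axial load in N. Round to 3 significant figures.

C = D/d = 29.0/6.5 = 4.4615
K_W = (4C−1)/(4C−4) + 0.615/C = 16.846/13.846 + 0.1378 = 1.3545
τ_max = K·8FD/(πd³) → F_max = τ_allow·πd³/(8DK)
F_max = 602·π·6.5³/(8·29.0·1.3545) = 5.1938e+05/314.25 = 1652.8 N

1650 N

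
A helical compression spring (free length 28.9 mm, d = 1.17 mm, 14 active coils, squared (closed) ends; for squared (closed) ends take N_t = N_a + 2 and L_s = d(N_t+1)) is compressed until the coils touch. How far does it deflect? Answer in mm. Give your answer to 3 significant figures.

N_t = 16; L_s = 1.17·17 = 19.89 mm
δ_solid = L₀ − L_s = 28.9 − 19.89 = 9.01 mm

9.01 mm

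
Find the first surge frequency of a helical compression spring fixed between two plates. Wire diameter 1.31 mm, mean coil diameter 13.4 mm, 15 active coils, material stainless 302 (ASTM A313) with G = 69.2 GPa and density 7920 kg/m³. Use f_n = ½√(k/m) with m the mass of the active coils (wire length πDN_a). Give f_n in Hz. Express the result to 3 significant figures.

k = Gd⁴/(8D³N_a) = (69.2×10³)(1.31⁴)/(8·13.4³·15) = 0.70582 N/mm = 705.82 N/m
Wire length L = πDN_a = π·13.4·15 = 631.46 mm
m = ρ·(πd²/4)·L = 7920 × 1.3478×10⁻⁶ m² × 0.63146 m = 0.0067407 kg
f_n = ½√(k/m) = 0.5·√(705.82/0.0067407) = 0.5·√(1.0471e+05) = 161.8 Hz

162 Hz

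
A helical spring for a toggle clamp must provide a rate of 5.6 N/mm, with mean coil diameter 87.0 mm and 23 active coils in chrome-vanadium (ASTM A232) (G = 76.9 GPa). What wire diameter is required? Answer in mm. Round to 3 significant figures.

9.69 mm

d = (8D³N_a·k / G)^(1/4) = (8·87.0³·23·5.6 / (76.9×10³))^0.25
  = (8823.4)^0.25 = 9.6919 mm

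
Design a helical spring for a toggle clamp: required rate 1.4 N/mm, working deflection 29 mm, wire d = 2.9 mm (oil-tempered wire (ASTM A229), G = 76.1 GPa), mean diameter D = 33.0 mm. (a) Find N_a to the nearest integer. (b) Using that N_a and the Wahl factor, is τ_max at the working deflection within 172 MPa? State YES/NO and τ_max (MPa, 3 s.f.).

(a) 13 coils; (b) YES, τ_max = 162 MPa

N_a = Gd⁴/(8D³k) = (76.1×10³)(2.9⁴)/(8·33.0³·1.4) = 13.37 → N_a = 13
Actual rate k = Gd⁴/(8D³·13) = 1.4401 N/mm
Working load F = kδ = 1.4401·29 = 41.764 N
C = 33.0/2.9 = 11.3793; K_W = (4C−1)/(4C−4)+0.615/C = 1.1263
τ_max = K_W·8FD/(πd³) = 1.1263·143.9 = 162.07 MPa
τ_max ≤ 172 MPa → acceptable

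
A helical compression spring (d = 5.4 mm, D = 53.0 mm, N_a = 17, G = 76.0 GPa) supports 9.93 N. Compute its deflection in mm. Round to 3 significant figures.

k = Gd⁴/(8D³N_a) = (76.0×10³)(5.4⁴)/(8·53.0³·17) = 3.1917 N/mm
δ = F/k = 9.93 / 3.1917 = 3.1112 mm

3.11 mm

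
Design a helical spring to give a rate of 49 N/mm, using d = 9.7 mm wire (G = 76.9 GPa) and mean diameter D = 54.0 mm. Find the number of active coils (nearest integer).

N_a = Gd⁴/(8D³k) = (76.9×10³ × 9.7⁴)/(8 × 54.0³ × 49)
    = 6.8079e+08 / 6.17259e+07 = 11.03 → 11 coils

11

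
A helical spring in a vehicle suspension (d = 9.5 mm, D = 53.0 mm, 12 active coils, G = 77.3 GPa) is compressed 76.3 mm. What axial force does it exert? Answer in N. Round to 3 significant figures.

3360 N

k = Gd⁴/(8D³N_a) = (77.3×10³)(9.5⁴)/(8·53.0³·12) = 44.053 N/mm
F = k·δ = 44.053 × 76.3 = 3361.2 N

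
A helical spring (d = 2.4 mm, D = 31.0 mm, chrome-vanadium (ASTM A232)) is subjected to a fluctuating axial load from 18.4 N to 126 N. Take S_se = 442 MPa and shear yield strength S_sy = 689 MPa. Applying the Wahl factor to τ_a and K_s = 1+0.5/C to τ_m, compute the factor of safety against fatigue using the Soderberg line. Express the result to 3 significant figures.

C = D/d = 31.0/2.4 = 12.9167; K_W = (4C−1)/(4C−4)+0.615/C = 1.1105; K_s = 1+0.5/C = 1.0387
F_a = (F_max−F_min)/2 = 53.8 N; F_m = (F_max+F_min)/2 = 72.2 N
τ_a = K_W·8F_aD/(πd³) = 1.1105 × 307.22 = 341.18 MPa
τ_m = K_s·8F_mD/(πd³) = 1.0387 × 412.29 = 428.25 MPa
Soderberg: 1/n_f = τ_a/S_se + τ_m/S_sy = 341.18/442 + 428.25/689 = 0.77191 + 0.62156 = 1.3935
n_f = 1/1.3935 = 0.7176

0.718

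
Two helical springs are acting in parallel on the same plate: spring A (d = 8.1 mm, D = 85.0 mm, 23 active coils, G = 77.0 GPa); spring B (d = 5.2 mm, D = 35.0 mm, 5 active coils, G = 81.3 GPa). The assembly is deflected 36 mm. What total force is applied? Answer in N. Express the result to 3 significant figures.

1350 N

k_A = Gd⁴/(8D³N_a) = (77.0×10³)(8.1⁴)/(8·85.0³·23) = 2.9333 N/mm
k_B = Gd⁴/(8D³N_a) = (81.3×10³)(5.2⁴)/(8·35.0³·5) = 34.661 N/mm
Parallel: k_eq = 2.9333 + 34.661 = 37.594 N/mm
F = k_eq·δ = 37.594·36 = 1353.4 N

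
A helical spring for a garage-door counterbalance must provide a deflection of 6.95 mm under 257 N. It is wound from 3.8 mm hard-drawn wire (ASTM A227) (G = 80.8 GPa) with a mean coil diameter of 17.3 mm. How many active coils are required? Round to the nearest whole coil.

11

Required rate k = F/δ = 257/6.95 = 36.978 N/mm
N_a = Gd⁴/(8D³k) = (80.8×10³ × 3.8⁴)/(8 × 17.3³ × 36.978)
    = 1.68479e+07 / 1.53171e+06 = 11 → 11 coils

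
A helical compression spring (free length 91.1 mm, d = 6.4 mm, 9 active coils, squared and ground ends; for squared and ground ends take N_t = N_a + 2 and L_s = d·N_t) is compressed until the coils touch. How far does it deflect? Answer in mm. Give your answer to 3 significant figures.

20.7 mm

N_t = 11; L_s = 6.4·11 = 70.4 mm
δ_solid = L₀ − L_s = 91.1 − 70.4 = 20.7 mm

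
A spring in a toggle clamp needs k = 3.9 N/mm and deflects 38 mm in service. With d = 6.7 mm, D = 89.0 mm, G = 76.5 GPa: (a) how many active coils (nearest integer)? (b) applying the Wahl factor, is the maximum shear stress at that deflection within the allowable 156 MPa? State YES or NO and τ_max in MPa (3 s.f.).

(a) 7 coils; (b) YES, τ_max = 124 MPa

N_a = Gd⁴/(8D³k) = (76.5×10³)(6.7⁴)/(8·89.0³·3.9) = 7.009 → N_a = 7
Actual rate k = Gd⁴/(8D³·7) = 3.9048 N/mm
Working load F = kδ = 3.9048·38 = 148.38 N
C = 89.0/6.7 = 13.2836; K_W = (4C−1)/(4C−4)+0.615/C = 1.1074
τ_max = K_W·8FD/(πd³) = 1.1074·111.81 = 123.82 MPa
τ_max ≤ 156 MPa → acceptable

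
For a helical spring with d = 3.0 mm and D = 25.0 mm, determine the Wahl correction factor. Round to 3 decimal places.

C = D/d = 25.0/3.0 = 8.3333
K_W = (4C−1)/(4C−4) + 0.615/C = 32.333/29.333 + 0.0738 = 1.1761

1.176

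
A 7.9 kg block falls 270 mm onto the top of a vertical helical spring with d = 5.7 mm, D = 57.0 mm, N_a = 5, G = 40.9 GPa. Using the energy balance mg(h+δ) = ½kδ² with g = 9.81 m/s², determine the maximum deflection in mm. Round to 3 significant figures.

99.1 mm

k = Gd⁴/(8D³N_a) = (40.9×10³)(5.7⁴)/(8·57.0³·5) = 5.8283 N/mm
W = mg = 7.9 × 9.81 = 77.499 N
½kδ² − Wδ − Wh = 0 → δ = (W + √(W² + 2kWh))/k
δ = (77.499 + √(6006.1 + 243909))/5.8283 = (77.499 + 499.92)/5.8283 = 99.072 mm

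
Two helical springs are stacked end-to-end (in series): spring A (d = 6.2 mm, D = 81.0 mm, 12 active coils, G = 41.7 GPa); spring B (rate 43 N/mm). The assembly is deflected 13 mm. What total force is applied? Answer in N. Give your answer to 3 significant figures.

15.3 N

k_A = Gd⁴/(8D³N_a) = (41.7×10³)(6.2⁴)/(8·81.0³·12) = 1.2077 N/mm
Series: 1/k_eq = 1/1.2077 + 1/43 = 0.85124; k_eq = 1.1748 N/mm
F = k_eq·δ = 1.1748·13 = 15.272 N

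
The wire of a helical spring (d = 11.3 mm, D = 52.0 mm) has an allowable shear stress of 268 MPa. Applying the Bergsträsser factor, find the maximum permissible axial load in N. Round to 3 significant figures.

C = D/d = 52.0/11.3 = 4.6018
K_B = (4C+2)/(4C−3) = 20.407/15.407 = 1.3245
τ_max = K·8FD/(πd³) → F_max = τ_allow·πd³/(8DK)
F_max = 268·π·11.3³/(8·52.0·1.3245) = 1.2148e+06/551 = 2204.8 N

2200 N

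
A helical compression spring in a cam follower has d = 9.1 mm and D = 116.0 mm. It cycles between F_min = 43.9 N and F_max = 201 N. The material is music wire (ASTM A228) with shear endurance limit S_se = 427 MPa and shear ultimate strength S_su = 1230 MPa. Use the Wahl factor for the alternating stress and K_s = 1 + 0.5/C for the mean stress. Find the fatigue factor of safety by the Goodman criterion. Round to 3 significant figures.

C = D/d = 116.0/9.1 = 12.7473; K_W = (4C−1)/(4C−4)+0.615/C = 1.1121; K_s = 1+0.5/C = 1.0392
F_a = (F_max−F_min)/2 = 78.55 N; F_m = (F_max+F_min)/2 = 122.45 N
τ_a = K_W·8F_aD/(πd³) = 1.1121 × 30.791 = 34.242 MPa
τ_m = K_s·8F_mD/(πd³) = 1.0392 × 47.999 = 49.882 MPa
Goodman: 1/n_f = τ_a/S_se + τ_m/S_su = 34.242/427 + 49.882/1230 = 0.08019 + 0.04055 = 0.12075
n_f = 1/0.12075 = 8.282

8.28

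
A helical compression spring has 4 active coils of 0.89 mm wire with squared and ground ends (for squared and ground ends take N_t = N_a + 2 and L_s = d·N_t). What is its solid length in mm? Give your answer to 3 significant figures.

squared and ground ends: N_t = N_a + 2 = 4 + 2 = 6
L_s = d·N_t = 0.89 × 6 = 5.34 mm

5.34 mm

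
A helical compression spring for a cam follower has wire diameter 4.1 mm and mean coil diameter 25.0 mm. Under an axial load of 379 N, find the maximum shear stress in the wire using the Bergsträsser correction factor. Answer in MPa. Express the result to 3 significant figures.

432 MPa

Spring index C = D/d = 25.0/4.1 = 6.0976
K_B = (4C+2)/(4C−3) = 26.390/21.390 = 1.2338
τ₀ = 8FD/(πd³) = 8·379·25.0/(π·4.1³) = 75800/216.52 = 350.08 MPa
τ_max = K·τ₀ = 1.2338 × 350.08 = 431.91 MPa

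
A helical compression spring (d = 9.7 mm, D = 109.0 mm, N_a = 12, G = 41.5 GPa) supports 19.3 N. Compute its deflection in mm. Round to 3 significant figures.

6.53 mm

k = Gd⁴/(8D³N_a) = (41.5×10³)(9.7⁴)/(8·109.0³·12) = 2.9552 N/mm
δ = F/k = 19.3 / 2.9552 = 6.5309 mm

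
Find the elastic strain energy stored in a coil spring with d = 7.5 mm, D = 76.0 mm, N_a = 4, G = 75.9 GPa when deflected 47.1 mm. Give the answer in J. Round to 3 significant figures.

k = Gd⁴/(8D³N_a) = (75.9×10³)(7.5⁴)/(8·76.0³·4) = 17.096 N/mm
U = ½kδ² = 0.5 × 17.096 × 47.1² = 18963 N·mm = 18.963 J

19.0 J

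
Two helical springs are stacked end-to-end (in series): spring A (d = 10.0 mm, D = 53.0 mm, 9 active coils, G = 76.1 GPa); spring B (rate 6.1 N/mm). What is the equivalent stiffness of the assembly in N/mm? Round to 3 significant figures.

5.62 N/mm

k_A = Gd⁴/(8D³N_a) = (76.1×10³)(10.0⁴)/(8·53.0³·9) = 70.994 N/mm
Series: 1/k_eq = 1/70.994 + 1/6.1 = 0.17802; k_eq = 5.6173 N/mm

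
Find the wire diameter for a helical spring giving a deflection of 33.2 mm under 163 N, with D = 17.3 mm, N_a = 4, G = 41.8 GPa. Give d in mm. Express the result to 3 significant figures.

Required rate k = F/δ = 163/33.2 = 4.9096 N/mm
d = (8D³N_a·k / G)^(1/4) = (8·17.3³·4·4.9096 / (41.8×10³))^0.25
  = (19.461)^0.25 = 2.1003 mm

2.10 mm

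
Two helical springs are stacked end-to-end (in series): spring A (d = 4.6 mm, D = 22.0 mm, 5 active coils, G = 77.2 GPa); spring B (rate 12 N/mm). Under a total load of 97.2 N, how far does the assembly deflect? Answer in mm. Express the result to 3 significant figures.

9.30 mm

k_A = Gd⁴/(8D³N_a) = (77.2×10³)(4.6⁴)/(8·22.0³·5) = 81.156 N/mm
Series: 1/k_eq = 1/81.156 + 1/12 = 0.095655; k_eq = 10.454 N/mm
δ = F/k_eq = 97.2/10.454 = 9.2977 mm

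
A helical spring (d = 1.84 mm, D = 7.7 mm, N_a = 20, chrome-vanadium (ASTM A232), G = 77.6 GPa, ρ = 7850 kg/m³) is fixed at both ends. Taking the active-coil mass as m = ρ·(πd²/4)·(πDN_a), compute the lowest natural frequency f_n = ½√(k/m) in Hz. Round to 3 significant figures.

549 Hz

k = Gd⁴/(8D³N_a) = (77.6×10³)(1.84⁴)/(8·7.7³·20) = 12.177 N/mm = 12177 N/m
Wire length L = πDN_a = π·7.7·20 = 483.81 mm
m = ρ·(πd²/4)·L = 7850 × 2.659×10⁻⁶ m² × 0.48381 m = 0.010099 kg
f_n = ½√(k/m) = 0.5·√(12177/0.010099) = 0.5·√(1.2058e+06) = 549.04 Hz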